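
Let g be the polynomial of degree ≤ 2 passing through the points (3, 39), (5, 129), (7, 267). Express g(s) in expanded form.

g(s) = 6s^2 - 3s - 6

Using the Lagrange interpolation formula with nodes 3, 5, 7:
  L_0(s) = (s - 5)(s - 7) / 8
  L_1(s) = (s - 3)(s - 7) / -4
  L_2(s) = (s - 3)(s - 5) / 8
Then g(s) = 39·L_0(s) + 129·L_1(s) + 267·L_2(s).
Expanding and collecting terms gives g(s) = 6s² - 3s - 6.
Check: g(3) = 39. ✓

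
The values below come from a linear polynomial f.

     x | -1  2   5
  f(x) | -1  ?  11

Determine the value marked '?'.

5

The 2 known points determine the degree-1 polynomial uniquely.
Write f(x) = ax + b. Substituting each data point gives a linear system:
  -a + b = -1
  5a + b = 11
Solving the system yields a = 2, b = 1.
So f(x) = 2x + 1.
Then f(2) = 5.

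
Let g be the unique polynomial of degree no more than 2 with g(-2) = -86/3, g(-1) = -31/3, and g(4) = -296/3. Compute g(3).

Write g(n) = an^2 + bn + c. Substituting each data point gives a linear system:
  4a - 2b + c = -86/3
  a - b + c = -31/3
  16a + 4b + c = -296/3
Solving the system yields a = -6, b = 1/3, c = -4.
So g(n) = -6n² + (1/3)n - 4.
Then g(3) = -57.

-57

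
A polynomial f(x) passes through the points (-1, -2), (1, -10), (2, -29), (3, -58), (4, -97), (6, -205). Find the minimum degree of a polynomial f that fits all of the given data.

2

Divided differences on the nodes -1, 1, 2, 3, 4, 6:
  order 0: -2  -10  -29  -58  -97  -205
  order 1: -4  -19  -29  -39  -54
  order 2: -5  -5  -5  -5
  order 3: 0  0  0
  order 4: 0  0
  order 5: 0
The order-2 divided differences are all -5 (nonzero) and every higher order vanishes, so the data lies on a polynomial of degree exactly 2.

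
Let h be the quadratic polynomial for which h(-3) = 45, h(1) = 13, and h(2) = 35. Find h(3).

69

Write h(n) = an^2 + bn + c. Substituting each data point gives a linear system:
  9a - 3b + c = 45
  a + b + c = 13
  4a + 2b + c = 35
Solving the system yields a = 6, b = 4, c = 3.
So h(n) = 6n² + 4n + 3.
Then h(3) = 69.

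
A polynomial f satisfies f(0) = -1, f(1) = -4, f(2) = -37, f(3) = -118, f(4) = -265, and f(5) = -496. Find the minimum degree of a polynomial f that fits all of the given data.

Forward differences of the values at x = 0, 1, 2, 3, 4, 5:
  f  : -1  -4  -37  -118  -265  -496
  Δ  : -3  -33  -81  -147  -231
  Δ^2: -30  -48  -66  -84
  Δ^3: -18  -18  -18
  Δ^4: 0  0
  Δ^5: 0
The third differences are constant (-18) and nonzero, while all higher differences vanish, so the minimal degree is 3.

3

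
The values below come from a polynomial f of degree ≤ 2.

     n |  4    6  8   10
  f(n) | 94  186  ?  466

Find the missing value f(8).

310

The 3 known points determine the degree-2 polynomial uniquely.
Write f(n) = an^2 + bn + c. Substituting each data point gives a linear system:
  16a + 4b + c = 94
  36a + 6b + c = 186
  100a + 10b + c = 466
Solving the system yields a = 4, b = 6, c = 6.
So f(n) = 4n^2 + 6n + 6.
Then f(8) = 310.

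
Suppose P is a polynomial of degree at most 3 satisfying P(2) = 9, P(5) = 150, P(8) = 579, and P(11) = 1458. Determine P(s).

Using the Lagrange interpolation formula with nodes 2, 5, 8, 11:
  L_0(s) = (s - 5)(s - 8)(s - 11) / -162
  L_1(s) = (s - 2)(s - 8)(s - 11) / 54
  L_2(s) = (s - 2)(s - 5)(s - 11) / -54
  L_3(s) = (s - 2)(s - 5)(s - 8) / 162
Then P(s) = 9·L_0(s) + 150·L_1(s) + 579·L_2(s) + 1458·L_3(s).
Expanding and collecting terms gives P(s) = s^3 + s^2 + s - 5.
Check: P(11) = 1458. ✓

P(s) = s^3 + s^2 + s - 5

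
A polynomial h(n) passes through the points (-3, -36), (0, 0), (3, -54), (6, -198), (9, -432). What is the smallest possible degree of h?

2

Forward differences of the values at n = -3, 0, 3, 6, 9:
  h  : -36  0  -54  -198  -432
  Δ  : 36  -54  -144  -234
  Δ^2: -90  -90  -90
  Δ^3: 0  0
  Δ^4: 0
The second differences are constant (-90) and nonzero, while all higher differences vanish, so the minimal degree is 2.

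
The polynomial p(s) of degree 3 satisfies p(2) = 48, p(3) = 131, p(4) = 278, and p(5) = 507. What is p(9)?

2603

Write p(s) = as^3 + bs^2 + cs + d. Substituting each data point gives a linear system:
  8a + 4b + 2c + d = 48
  27a + 9b + 3c + d = 131
  64a + 16b + 4c + d = 278
  125a + 25b + 5c + d = 507
Solving the system yields a = 3, b = 5, c = 1, d = 2.
So p(s) = 3s^3 + 5s^2 + s + 2.
Then p(9) = 2603.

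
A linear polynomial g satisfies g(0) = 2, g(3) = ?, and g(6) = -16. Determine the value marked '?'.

-7

The 2 known points determine the degree-1 polynomial uniquely.
Write g(t) = at + b. Substituting each data point gives a linear system:
  b = 2
  6a + b = -16
Solving the system yields a = -3, b = 2.
So g(t) = -3t + 2.
Then g(3) = -7.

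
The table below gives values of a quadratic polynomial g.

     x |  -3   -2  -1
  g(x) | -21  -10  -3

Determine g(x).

Using the Lagrange interpolation formula with nodes -3, -2, -1:
  L_0(x) = (x + 2)(x + 1) / 2
  L_1(x) = (x + 3)(x + 1) / -1
  L_2(x) = (x + 3)(x + 2) / 2
Then g(x) = -21·L_0(x) - 10·L_1(x) - 3·L_2(x).
Expanding and collecting terms gives g(x) = -2x^2 + x.
Check: g(-3) = -21. ✓

g(x) = -2x^2 + x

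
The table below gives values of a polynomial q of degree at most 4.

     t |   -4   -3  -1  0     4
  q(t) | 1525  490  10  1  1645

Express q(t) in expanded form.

Write q(t) = at^4 + bt^3 + ct^2 + dt + e. Substituting each data point gives a linear system:
  256a - 64b + 16c - 4d + e = 1525
  81a - 27b + 9c - 3d + e = 490
  a - b + c - d + e = 10
  e = 1
  256a + 64b + 16c + 4d + e = 1645
Solving the system yields a = 6, b = 1, c = 3, d = -1, e = 1.
So q(t) = 6t^4 + t^3 + 3t^2 - t + 1.
Check: q(-3) = 490. ✓

q(t) = 6t^4 + t^3 + 3t^2 - t + 1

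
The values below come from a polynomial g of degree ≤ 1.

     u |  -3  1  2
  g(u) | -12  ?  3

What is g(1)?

0

The 2 known points determine the degree-1 polynomial uniquely.
Write g(u) = au + b. Substituting each data point gives a linear system:
  -3a + b = -12
  2a + b = 3
Solving the system yields a = 3, b = -3.
So g(u) = 3u - 3.
Then g(1) = 0.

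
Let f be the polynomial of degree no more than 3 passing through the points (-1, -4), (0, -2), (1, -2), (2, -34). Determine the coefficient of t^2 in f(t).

-1

Write f(t) = at^3 + bt^2 + ct + d. Substituting each data point gives a linear system:
  -a + b - c + d = -4
  d = -2
  a + b + c + d = -2
  8a + 4b + 2c + d = -34
Solving the system yields a = -5, b = -1, c = 6, d = -2.
So f(t) = -5t^3 - t^2 + 6t - 2.
The coefficient of t^2 is -1.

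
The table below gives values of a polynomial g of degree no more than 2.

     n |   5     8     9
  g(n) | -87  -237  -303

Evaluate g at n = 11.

-459

Write g(n) = an^2 + bn + c. Substituting each data point gives a linear system:
  25a + 5b + c = -87
  64a + 8b + c = -237
  81a + 9b + c = -303
Solving the system yields a = -4, b = 2, c = 3.
So g(n) = -4n^2 + 2n + 3.
Then g(11) = -459.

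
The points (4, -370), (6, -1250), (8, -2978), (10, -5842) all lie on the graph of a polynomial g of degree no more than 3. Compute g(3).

-158

Using the Lagrange interpolation formula with nodes 4, 6, 8, 10:
  L_0(n) = (n - 6)(n - 8)(n - 10) / -48
  L_1(n) = (n - 4)(n - 8)(n - 10) / 16
  L_2(n) = (n - 4)(n - 6)(n - 10) / -16
  L_3(n) = (n - 4)(n - 6)(n - 8) / 48
Then g(n) = -370·L_0(n) - 1250·L_1(n) - 2978·L_2(n) - 5842·L_3(n).
Expanding and collecting terms gives g(n) = -6n^3 + 2n^2 - 4n - 2.
Evaluating at n = 3: g(3) = -158.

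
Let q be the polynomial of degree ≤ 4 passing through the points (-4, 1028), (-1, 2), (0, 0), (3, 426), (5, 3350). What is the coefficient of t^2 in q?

-5

Write q(t) = at^4 + bt^3 + ct^2 + dt + e. Substituting each data point gives a linear system:
  256a - 64b + 16c - 4d + e = 1028
  a - b + c - d + e = 2
  e = 0
  81a + 27b + 9c + 3d + e = 426
  625a + 125b + 25c + 5d + e = 3350
Solving the system yields a = 5, b = 3, c = -5, d = -5, e = 0.
So q(t) = 5t^4 + 3t^3 - 5t^2 - 5t.
The coefficient of t^2 is -5.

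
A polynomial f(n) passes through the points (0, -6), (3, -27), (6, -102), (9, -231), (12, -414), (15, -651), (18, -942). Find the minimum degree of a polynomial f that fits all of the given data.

Forward differences of the values at n = 0, 3, 6, 9, 12, 15, 18:
  f  : -6  -27  -102  -231  -414  -651  -942
  Δ  : -21  -75  -129  -183  -237  -291
  Δ^2: -54  -54  -54  -54  -54
  Δ^3: 0  0  0  0
  Δ^4: 0  0  0
  Δ^5: 0  0
  Δ^6: 0
The second differences are constant (-54) and nonzero, while all higher differences vanish, so the minimal degree is 2.

2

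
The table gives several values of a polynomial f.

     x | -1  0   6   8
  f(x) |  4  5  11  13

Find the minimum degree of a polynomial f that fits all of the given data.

1

Divided differences on the nodes -1, 0, 6, 8:
  order 0: 4  5  11  13
  order 1: 1  1  1
  order 2: 0  0
  order 3: 0
The order-1 divided differences are all 1 (nonzero) and every higher order vanishes, so the data lies on a polynomial of degree exactly 1.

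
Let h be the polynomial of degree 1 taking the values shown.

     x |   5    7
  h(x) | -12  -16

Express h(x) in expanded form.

h(x) = -2x - 2

Write h(x) = ax + b. Substituting each data point gives a linear system:
  5a + b = -12
  7a + b = -16
Solving the system yields a = -2, b = -2.
So h(x) = -2x - 2.
Check: h(5) = -12. ✓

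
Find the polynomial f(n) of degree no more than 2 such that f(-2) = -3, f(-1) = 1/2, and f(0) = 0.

f(n) = -2n^2 - (5/2)n

Write f(n) = an^2 + bn + c. Substituting each data point gives a linear system:
  4a - 2b + c = -3
  a - b + c = 1/2
  c = 0
Solving the system yields a = -2, b = -5/2, c = 0.
So f(n) = -2n^2 - (5/2)n.
Check: f(-2) = -3. ✓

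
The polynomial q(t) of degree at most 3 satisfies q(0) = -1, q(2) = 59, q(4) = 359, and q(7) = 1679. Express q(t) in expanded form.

q(t) = 4t^3 + 6t^2 + 2t - 1

Write q(t) = at^3 + bt^2 + ct + d. Substituting each data point gives a linear system:
  d = -1
  8a + 4b + 2c + d = 59
  64a + 16b + 4c + d = 359
  343a + 49b + 7c + d = 1679
Solving the system yields a = 4, b = 6, c = 2, d = -1.
So q(t) = 4t^3 + 6t^2 + 2t - 1.
Check: q(4) = 359. ✓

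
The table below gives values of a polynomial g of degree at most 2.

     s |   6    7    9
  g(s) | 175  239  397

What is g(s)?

Using the Lagrange interpolation formula with nodes 6, 7, 9:
  L_0(s) = (s - 7)(s - 9) / 3
  L_1(s) = (s - 6)(s - 9) / -2
  L_2(s) = (s - 6)(s - 7) / 6
Then g(s) = 175·L_0(s) + 239·L_1(s) + 397·L_2(s).
Expanding and collecting terms gives g(s) = 5s^2 - s + 1.
Check: g(6) = 175. ✓

g(s) = 5s^2 - s + 1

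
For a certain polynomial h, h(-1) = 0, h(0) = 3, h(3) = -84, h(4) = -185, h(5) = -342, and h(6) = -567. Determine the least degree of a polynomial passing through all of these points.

Divided differences on the nodes -1, 0, 3, 4, 5, 6:
  order 0: 0  3  -84  -185  -342  -567
  order 1: 3  -29  -101  -157  -225
  order 2: -8  -18  -28  -34
  order 3: -2  -2  -2
  order 4: 0  0
  order 5: 0
The order-3 divided differences are all -2 (nonzero) and every higher order vanishes, so the data lies on a polynomial of degree exactly 3.

3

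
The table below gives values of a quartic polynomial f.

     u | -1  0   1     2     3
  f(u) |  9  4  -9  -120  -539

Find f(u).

f(u) = -5u^4 - 5u^3 + u^2 - 4u + 4

Write f(u) = au^4 + bu^3 + cu^2 + du + e. Substituting each data point gives a linear system:
  a - b + c - d + e = 9
  e = 4
  a + b + c + d + e = -9
  16a + 8b + 4c + 2d + e = -120
  81a + 27b + 9c + 3d + e = -539
Solving the system yields a = -5, b = -5, c = 1, d = -4, e = 4.
So f(u) = -5u^4 - 5u^3 + u^2 - 4u + 4.
Check: f(-1) = 9. ✓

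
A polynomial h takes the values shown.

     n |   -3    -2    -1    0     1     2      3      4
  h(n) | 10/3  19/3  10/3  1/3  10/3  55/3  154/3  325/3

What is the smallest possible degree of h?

3

Forward differences of the values at n = -3, -2, -1, 0, 1, 2, 3, 4:
  h  : 10/3  19/3  10/3  1/3  10/3  55/3  154/3  325/3
  Δ  : 3  -3  -3  3  15  33  57
  Δ^2: -6  0  6  12  18  24
  Δ^3: 6  6  6  6  6
  Δ^4: 0  0  0  0
  Δ^5: 0  0  0
  Δ^6: 0  0
  Δ^7: 0
The third differences are constant (6) and nonzero, while all higher differences vanish, so the minimal degree is 3.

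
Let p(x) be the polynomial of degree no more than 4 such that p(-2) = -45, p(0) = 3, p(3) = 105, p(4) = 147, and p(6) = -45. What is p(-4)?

-525

Using the Lagrange interpolation formula with nodes -2, 0, 3, 4, 6:
  L_0(x) = x(x - 3)(x - 4)(x - 6) / 480
  L_1(x) = (x + 2)(x - 3)(x - 4)(x - 6) / -144
  L_2(x) = (x + 2)x(x - 4)(x - 6) / 45
  L_3(x) = (x + 2)x(x - 3)(x - 6) / -48
  L_4(x) = (x + 2)x(x - 3)(x - 4) / 288
Then p(x) = -45·L_0(x) + 3·L_1(x) + 105·L_2(x) + 147·L_3(x) - 45·L_4(x).
Expanding and collecting terms gives p(x) = -x⁴ + 5x³ + 4x² + 4x + 3.
Evaluating at x = -4: p(-4) = -525.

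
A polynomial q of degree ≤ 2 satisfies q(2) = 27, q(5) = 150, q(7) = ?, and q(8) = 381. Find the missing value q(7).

The 3 known points determine the degree-2 polynomial uniquely.
Write q(n) = an^2 + bn + c. Substituting each data point gives a linear system:
  4a + 2b + c = 27
  25a + 5b + c = 150
  64a + 8b + c = 381
Solving the system yields a = 6, b = -1, c = 5.
So q(n) = 6n^2 - n + 5.
Then q(7) = 292.

292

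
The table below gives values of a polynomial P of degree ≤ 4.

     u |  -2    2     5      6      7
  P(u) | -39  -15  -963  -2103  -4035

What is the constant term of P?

Write P(u) = au^4 + bu^3 + cu^2 + du + e. Substituting each data point gives a linear system:
  16a - 8b + 4c - 2d + e = -39
  16a + 8b + 4c + 2d + e = -15
  625a + 125b + 25c + 5d + e = -963
  1296a + 216b + 36c + 6d + e = -2103
  2401a + 343b + 49c + 7d + e = -4035
Solving the system yields a = -2, b = 2, c = 2, d = -2, e = -3.
So P(u) = -2u^4 + 2u^3 + 2u^2 - 2u - 3.
The constant term is -3.

-3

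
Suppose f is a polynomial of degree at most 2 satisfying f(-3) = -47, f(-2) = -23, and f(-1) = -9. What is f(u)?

f(u) = -5u^2 - u - 5

Using the Lagrange interpolation formula with nodes -3, -2, -1:
  L_0(u) = (u + 2)(u + 1) / 2
  L_1(u) = (u + 3)(u + 1) / -1
  L_2(u) = (u + 3)(u + 2) / 2
Then f(u) = -47·L_0(u) - 23·L_1(u) - 9·L_2(u).
Expanding and collecting terms gives f(u) = -5u² - u - 5.
Check: f(-2) = -23. ✓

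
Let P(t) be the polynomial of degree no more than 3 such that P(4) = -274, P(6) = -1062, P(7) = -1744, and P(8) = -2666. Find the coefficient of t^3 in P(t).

-6

Write P(t) = at^3 + bt^2 + ct + d. Substituting each data point gives a linear system:
  64a + 16b + 4c + d = -274
  216a + 36b + 6c + d = -1062
  343a + 49b + 7c + d = -1744
  512a + 64b + 8c + d = -2666
Solving the system yields a = -6, b = 6, c = 2, d = 6.
So P(t) = -6t^3 + 6t^2 + 2t + 6.
The leading coefficient is -6.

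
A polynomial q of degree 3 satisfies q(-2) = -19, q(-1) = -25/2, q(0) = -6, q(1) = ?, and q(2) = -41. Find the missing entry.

-23/2

On equispaced nodes a degree-3 polynomial has vanishing fourth forward difference, so
  q(-2) - 4·q(-1) + 6·q(0) - 4·q(1) + q(2) = 0.
Substituting the known values and solving for q(1):
  -4·q(1) = 46
  q(1) = -23/2.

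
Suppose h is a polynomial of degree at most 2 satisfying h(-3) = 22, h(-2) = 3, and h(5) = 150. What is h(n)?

Using the Lagrange interpolation formula with nodes -3, -2, 5:
  L_0(n) = (n + 2)(n - 5) / 8
  L_1(n) = (n + 3)(n - 5) / -7
  L_2(n) = (n + 3)(n + 2) / 56
Then h(n) = 22·L_0(n) + 3·L_1(n) + 150·L_2(n).
Expanding and collecting terms gives h(n) = 5n² + 6n - 5.
Check: h(5) = 150. ✓

h(n) = 5n^2 + 6n - 5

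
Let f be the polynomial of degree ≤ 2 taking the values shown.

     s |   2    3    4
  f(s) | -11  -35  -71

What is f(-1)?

Using the Lagrange interpolation formula with nodes 2, 3, 4:
  L_0(s) = (s - 3)(s - 4) / 2
  L_1(s) = (s - 2)(s - 4) / -1
  L_2(s) = (s - 2)(s - 3) / 2
Then f(s) = -11·L_0(s) - 35·L_1(s) - 71·L_2(s).
Expanding and collecting terms gives f(s) = -6s^2 + 6s + 1.
Evaluating at s = -1: f(-1) = -11.

-11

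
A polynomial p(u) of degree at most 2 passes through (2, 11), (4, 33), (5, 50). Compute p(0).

5

Write p(u) = au^2 + bu + c. Substituting each data point gives a linear system:
  4a + 2b + c = 11
  16a + 4b + c = 33
  25a + 5b + c = 50
Solving the system yields a = 2, b = -1, c = 5.
So p(u) = 2u^2 - u + 5.
Then p(0) = 5.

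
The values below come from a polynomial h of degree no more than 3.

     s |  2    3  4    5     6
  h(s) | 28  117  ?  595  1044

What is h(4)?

296

The 4 known points determine the degree-3 polynomial uniquely.
Write h(s) = as^3 + bs^2 + cs + d. Substituting each data point gives a linear system:
  8a + 4b + 2c + d = 28
  27a + 9b + 3c + d = 117
  125a + 25b + 5c + d = 595
  216a + 36b + 6c + d = 1044
Solving the system yields a = 5, b = 0, c = -6, d = 0.
So h(s) = 5s^3 - 6s.
Then h(4) = 296.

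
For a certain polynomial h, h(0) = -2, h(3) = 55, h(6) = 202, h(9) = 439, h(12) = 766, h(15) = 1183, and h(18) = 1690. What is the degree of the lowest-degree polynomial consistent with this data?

2

Forward differences of the values at s = 0, 3, 6, 9, 12, 15, 18:
  h  : -2  55  202  439  766  1183  1690
  Δ  : 57  147  237  327  417  507
  Δ^2: 90  90  90  90  90
  Δ^3: 0  0  0  0
  Δ^4: 0  0  0
  Δ^5: 0  0
  Δ^6: 0
The second differences are constant (90) and nonzero, while all higher differences vanish, so the minimal degree is 2.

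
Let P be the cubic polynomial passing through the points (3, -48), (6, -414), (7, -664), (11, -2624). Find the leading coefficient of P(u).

-2

Write P(u) = au^3 + bu^2 + cu + d. Substituting each data point gives a linear system:
  27a + 9b + 3c + d = -48
  216a + 36b + 6c + d = -414
  343a + 49b + 7c + d = -664
  1331a + 121b + 11c + d = -2624
Solving the system yields a = -2, b = 0, c = 4, d = -6.
So P(u) = -2u^3 + 4u - 6.
The leading coefficient is -2.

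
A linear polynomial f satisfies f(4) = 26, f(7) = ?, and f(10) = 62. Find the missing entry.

44

On equispaced nodes a degree-1 polynomial has vanishing second forward difference, so
  f(4) - 2·f(7) + f(10) = 0.
Substituting the known values and solving for f(7):
  -2·f(7) = -88
  f(7) = 44.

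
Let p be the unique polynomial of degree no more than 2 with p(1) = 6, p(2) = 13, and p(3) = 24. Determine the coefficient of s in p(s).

Write p(s) = as^2 + bs + c. Substituting each data point gives a linear system:
  a + b + c = 6
  4a + 2b + c = 13
  9a + 3b + c = 24
Solving the system yields a = 2, b = 1, c = 3.
So p(s) = 2s^2 + s + 3.
The coefficient of s is 1.

1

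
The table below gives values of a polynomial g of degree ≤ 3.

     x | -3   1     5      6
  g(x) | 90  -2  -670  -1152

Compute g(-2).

Using the Lagrange interpolation formula with nodes -3, 1, 5, 6:
  L_0(x) = (x - 1)(x - 5)(x - 6) / -288
  L_1(x) = (x + 3)(x - 5)(x - 6) / 80
  L_2(x) = (x + 3)(x - 1)(x - 6) / -32
  L_3(x) = (x + 3)(x - 1)(x - 5) / 45
Then g(x) = 90·L_0(x) - 2·L_1(x) - 670·L_2(x) - 1152·L_3(x).
Expanding and collecting terms gives g(x) = -5x^3 - 3x^2 + 6x.
Evaluating at x = -2: g(-2) = 16.

16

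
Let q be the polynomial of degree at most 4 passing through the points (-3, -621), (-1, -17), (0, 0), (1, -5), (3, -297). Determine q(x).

Write q(x) = ax^4 + bx^3 + cx^2 + dx + e. Substituting each data point gives a linear system:
  81a - 27b + 9c - 3d + e = -621
  a - b + c - d + e = -17
  e = 0
  a + b + c + d + e = -5
  81a + 27b + 9c + 3d + e = -297
Solving the system yields a = -5, b = 6, c = -6, d = 0, e = 0.
So q(x) = -5x^4 + 6x^3 - 6x^2.
Check: q(0) = 0. ✓

q(x) = -5x^4 + 6x^3 - 6x^2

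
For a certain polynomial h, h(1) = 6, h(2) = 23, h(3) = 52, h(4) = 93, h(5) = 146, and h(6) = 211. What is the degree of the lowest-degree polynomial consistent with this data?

Forward differences of the values at x = 1, 2, 3, 4, 5, 6:
  h  : 6  23  52  93  146  211
  Δ  : 17  29  41  53  65
  Δ^2: 12  12  12  12
  Δ^3: 0  0  0
  Δ^4: 0  0
  Δ^5: 0
The second differences are constant (12) and nonzero, while all higher differences vanish, so the minimal degree is 2.

2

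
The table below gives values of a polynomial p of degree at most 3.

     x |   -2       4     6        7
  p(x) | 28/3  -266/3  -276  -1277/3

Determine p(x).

Write p(x) = ax^3 + bx^2 + cx + d. Substituting each data point gives a linear system:
  -8a + 4b - 2c + d = 28/3
  64a + 16b + 4c + d = -266/3
  216a + 36b + 6c + d = -276
  343a + 49b + 7c + d = -1277/3
Solving the system yields a = -1, b = -5/3, c = -1, d = 6.
So p(x) = -x^3 - (5/3)x^2 - x + 6.
Check: p(7) = -1277/3. ✓

p(x) = -x^3 - (5/3)x^2 - x + 6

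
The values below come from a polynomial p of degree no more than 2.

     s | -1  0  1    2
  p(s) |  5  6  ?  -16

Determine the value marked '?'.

The 3 known points determine the degree-2 polynomial uniquely.
Write p(s) = as^2 + bs + c. Substituting each data point gives a linear system:
  a - b + c = 5
  c = 6
  4a + 2b + c = -16
Solving the system yields a = -4, b = -3, c = 6.
So p(s) = -4s² - 3s + 6.
Then p(1) = -1.

-1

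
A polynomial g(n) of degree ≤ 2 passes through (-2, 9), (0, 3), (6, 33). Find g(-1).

5

Write g(n) = an^2 + bn + c. Substituting each data point gives a linear system:
  4a - 2b + c = 9
  c = 3
  36a + 6b + c = 33
Solving the system yields a = 1, b = -1, c = 3.
So g(n) = n² - n + 3.
Then g(-1) = 5.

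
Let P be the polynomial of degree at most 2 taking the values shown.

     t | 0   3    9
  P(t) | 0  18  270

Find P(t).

P(t) = 4t^2 - 6t

Write P(t) = at^2 + bt + c. Substituting each data point gives a linear system:
  c = 0
  9a + 3b + c = 18
  81a + 9b + c = 270
Solving the system yields a = 4, b = -6, c = 0.
So P(t) = 4t² - 6t.
Check: P(3) = 18. ✓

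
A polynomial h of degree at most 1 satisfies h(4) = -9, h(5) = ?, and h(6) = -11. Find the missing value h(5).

-10

The 2 known points determine the degree-1 polynomial uniquely.
Write h(u) = au + b. Substituting each data point gives a linear system:
  4a + b = -9
  6a + b = -11
Solving the system yields a = -1, b = -5.
So h(u) = -u - 5.
Then h(5) = -10.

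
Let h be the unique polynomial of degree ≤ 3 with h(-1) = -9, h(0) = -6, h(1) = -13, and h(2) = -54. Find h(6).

Forward differences of the values at u = -1, 0, 1, 2:
  h  : -9  -6  -13  -54
  Δ  : 3  -7  -41
  Δ^2: -10  -34
  Δ^3: -24
The third differences are constant, confirming degree 3.
Interpolating (Newton forward form) and evaluating at u = 6 gives h(6) = -1038.

-1038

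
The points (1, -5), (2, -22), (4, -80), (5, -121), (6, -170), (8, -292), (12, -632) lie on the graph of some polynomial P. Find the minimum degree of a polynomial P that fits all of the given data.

2

Divided differences on the nodes 1, 2, 4, 5, 6, 8, 12:
  order 0: -5  -22  -80  -121  -170  -292  -632
  order 1: -17  -29  -41  -49  -61  -85
  order 2: -4  -4  -4  -4  -4
  order 3: 0  0  0  0
  order 4: 0  0  0
  order 5: 0  0
  order 6: 0
The order-2 divided differences are all -4 (nonzero) and every higher order vanishes, so the data lies on a polynomial of degree exactly 2.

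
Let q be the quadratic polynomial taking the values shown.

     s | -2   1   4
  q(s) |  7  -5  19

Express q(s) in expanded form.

Using the Lagrange interpolation formula with nodes -2, 1, 4:
  L_0(s) = (s - 1)(s - 4) / 18
  L_1(s) = (s + 2)(s - 4) / -9
  L_2(s) = (s + 2)(s - 1) / 18
Then q(s) = 7·L_0(s) - 5·L_1(s) + 19·L_2(s).
Expanding and collecting terms gives q(s) = 2s² - 2s - 5.
Check: q(-2) = 7. ✓

q(s) = 2s^2 - 2s - 5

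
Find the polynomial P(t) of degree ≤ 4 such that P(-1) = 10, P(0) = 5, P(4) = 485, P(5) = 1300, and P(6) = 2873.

P(t) = 3t^4 - 5t^3 + t^2 + 4t + 5

Write P(t) = at^4 + bt^3 + ct^2 + dt + e. Substituting each data point gives a linear system:
  a - b + c - d + e = 10
  e = 5
  256a + 64b + 16c + 4d + e = 485
  625a + 125b + 25c + 5d + e = 1300
  1296a + 216b + 36c + 6d + e = 2873
Solving the system yields a = 3, b = -5, c = 1, d = 4, e = 5.
So P(t) = 3t^4 - 5t^3 + t^2 + 4t + 5.
Check: P(4) = 485. ✓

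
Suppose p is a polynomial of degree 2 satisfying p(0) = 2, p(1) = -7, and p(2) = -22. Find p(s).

Write p(s) = as^2 + bs + c. Substituting each data point gives a linear system:
  c = 2
  a + b + c = -7
  4a + 2b + c = -22
Solving the system yields a = -3, b = -6, c = 2.
So p(s) = -3s^2 - 6s + 2.
Check: p(1) = -7. ✓

p(s) = -3s^2 - 6s + 2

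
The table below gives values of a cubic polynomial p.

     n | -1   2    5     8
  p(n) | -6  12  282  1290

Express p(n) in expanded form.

Write p(n) = an^3 + bn^2 + cn + d. Substituting each data point gives a linear system:
  -a + b - c + d = -6
  8a + 4b + 2c + d = 12
  125a + 25b + 5c + d = 282
  512a + 64b + 8c + d = 1290
Solving the system yields a = 3, b = -4, c = 1, d = 2.
So p(n) = 3n³ - 4n² + n + 2.
Check: p(2) = 12. ✓

p(n) = 3n^3 - 4n^2 + n + 2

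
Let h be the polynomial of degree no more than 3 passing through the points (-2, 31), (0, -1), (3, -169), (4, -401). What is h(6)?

Using the Lagrange interpolation formula with nodes -2, 0, 3, 4:
  L_0(n) = n(n - 3)(n - 4) / -60
  L_1(n) = (n + 2)(n - 3)(n - 4) / 24
  L_2(n) = (n + 2)n(n - 4) / -15
  L_3(n) = (n + 2)n(n - 3) / 24
Then h(n) = 31·L_0(n) - 1·L_1(n) - 169·L_2(n) - 401·L_3(n).
Expanding and collecting terms gives h(n) = -6n^3 - 2n^2 + 4n - 1.
Evaluating at n = 6: h(6) = -1345.

-1345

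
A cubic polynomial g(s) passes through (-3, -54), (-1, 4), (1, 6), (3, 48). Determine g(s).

g(s) = 2s^3 - s^2 - s + 6

Using the Lagrange interpolation formula with nodes -3, -1, 1, 3:
  L_0(s) = (s + 1)(s - 1)(s - 3) / -48
  L_1(s) = (s + 3)(s - 1)(s - 3) / 16
  L_2(s) = (s + 3)(s + 1)(s - 3) / -16
  L_3(s) = (s + 3)(s + 1)(s - 1) / 48
Then g(s) = -54·L_0(s) + 4·L_1(s) + 6·L_2(s) + 48·L_3(s).
Expanding and collecting terms gives g(s) = 2s^3 - s^2 - s + 6.
Check: g(-1) = 4. ✓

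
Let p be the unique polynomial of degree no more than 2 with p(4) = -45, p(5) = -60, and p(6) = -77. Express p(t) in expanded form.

p(t) = -t^2 - 6t - 5

Write p(t) = at^2 + bt + c. Substituting each data point gives a linear system:
  16a + 4b + c = -45
  25a + 5b + c = -60
  36a + 6b + c = -77
Solving the system yields a = -1, b = -6, c = -5.
So p(t) = -t² - 6t - 5.
Check: p(5) = -60. ✓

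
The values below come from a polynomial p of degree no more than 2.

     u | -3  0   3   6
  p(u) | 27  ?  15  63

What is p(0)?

3

The 3 known points determine the degree-2 polynomial uniquely.
Write p(u) = au^2 + bu + c. Substituting each data point gives a linear system:
  9a - 3b + c = 27
  9a + 3b + c = 15
  36a + 6b + c = 63
Solving the system yields a = 2, b = -2, c = 3.
So p(u) = 2u² - 2u + 3.
Then p(0) = 3.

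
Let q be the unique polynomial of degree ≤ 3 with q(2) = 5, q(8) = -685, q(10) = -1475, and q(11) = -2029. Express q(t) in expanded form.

q(t) = -2t^3 + 5t^2 + 3t - 5

Write q(t) = at^3 + bt^2 + ct + d. Substituting each data point gives a linear system:
  8a + 4b + 2c + d = 5
  512a + 64b + 8c + d = -685
  1000a + 100b + 10c + d = -1475
  1331a + 121b + 11c + d = -2029
Solving the system yields a = -2, b = 5, c = 3, d = -5.
So q(t) = -2t^3 + 5t^2 + 3t - 5.
Check: q(2) = 5. ✓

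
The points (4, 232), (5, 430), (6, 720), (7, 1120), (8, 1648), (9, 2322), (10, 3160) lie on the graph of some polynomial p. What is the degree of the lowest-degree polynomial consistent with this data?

Forward differences of the values at u = 4, 5, 6, 7, 8, 9, 10:
  p  : 232  430  720  1120  1648  2322  3160
  Δ  : 198  290  400  528  674  838
  Δ^2: 92  110  128  146  164
  Δ^3: 18  18  18  18
  Δ^4: 0  0  0
  Δ^5: 0  0
  Δ^6: 0
The third differences are constant (18) and nonzero, while all higher differences vanish, so the minimal degree is 3.

3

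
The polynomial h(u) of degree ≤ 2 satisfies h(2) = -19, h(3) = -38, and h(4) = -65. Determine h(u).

Using the Lagrange interpolation formula with nodes 2, 3, 4:
  L_0(u) = (u - 3)(u - 4) / 2
  L_1(u) = (u - 2)(u - 4) / -1
  L_2(u) = (u - 2)(u - 3) / 2
Then h(u) = -19·L_0(u) - 38·L_1(u) - 65·L_2(u).
Expanding and collecting terms gives h(u) = -4u^2 + u - 5.
Check: h(2) = -19. ✓

h(u) = -4u^2 + u - 5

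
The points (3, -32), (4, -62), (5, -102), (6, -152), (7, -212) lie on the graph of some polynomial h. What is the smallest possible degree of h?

2

Forward differences of the values at t = 3, 4, 5, 6, 7:
  h  : -32  -62  -102  -152  -212
  Δ  : -30  -40  -50  -60
  Δ^2: -10  -10  -10
  Δ^3: 0  0
  Δ^4: 0
The second differences are constant (-10) and nonzero, while all higher differences vanish, so the minimal degree is 2.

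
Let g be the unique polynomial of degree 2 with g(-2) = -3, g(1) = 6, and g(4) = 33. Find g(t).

Write g(t) = at^2 + bt + c. Substituting each data point gives a linear system:
  4a - 2b + c = -3
  a + b + c = 6
  16a + 4b + c = 33
Solving the system yields a = 1, b = 4, c = 1.
So g(t) = t² + 4t + 1.
Check: g(-2) = -3. ✓

g(t) = t^2 + 4t + 1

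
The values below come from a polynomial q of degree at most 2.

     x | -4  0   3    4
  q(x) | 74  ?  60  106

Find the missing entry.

-6

The 3 known points determine the degree-2 polynomial uniquely.
Write q(x) = ax^2 + bx + c. Substituting each data point gives a linear system:
  16a - 4b + c = 74
  9a + 3b + c = 60
  16a + 4b + c = 106
Solving the system yields a = 6, b = 4, c = -6.
So q(x) = 6x^2 + 4x - 6.
Then q(0) = -6.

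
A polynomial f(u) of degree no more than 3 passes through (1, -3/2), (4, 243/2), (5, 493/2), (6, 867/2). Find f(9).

2973/2

Using the Lagrange interpolation formula with nodes 1, 4, 5, 6:
  L_0(u) = (u - 4)(u - 5)(u - 6) / -60
  L_1(u) = (u - 1)(u - 5)(u - 6) / 6
  L_2(u) = (u - 1)(u - 4)(u - 6) / -4
  L_3(u) = (u - 1)(u - 4)(u - 5) / 10
Then f(u) = -3/2·L_0(u) + 243/2·L_1(u) + 493/2·L_2(u) + 867/2·L_3(u).
Expanding and collecting terms gives f(u) = 2u^3 + u^2 - 6u + 3/2.
Evaluating at u = 9: f(9) = 2973/2.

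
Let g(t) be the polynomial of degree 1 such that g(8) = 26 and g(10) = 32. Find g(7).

Write g(t) = at + b. Substituting each data point gives a linear system:
  8a + b = 26
  10a + b = 32
Solving the system yields a = 3, b = 2.
So g(t) = 3t + 2.
Then g(7) = 23.

23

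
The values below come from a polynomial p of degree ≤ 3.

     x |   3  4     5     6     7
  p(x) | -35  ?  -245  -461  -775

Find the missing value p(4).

-109

The 4 known points determine the degree-3 polynomial uniquely.
Write p(x) = ax^3 + bx^2 + cx + d. Substituting each data point gives a linear system:
  27a + 9b + 3c + d = -35
  125a + 25b + 5c + d = -245
  216a + 36b + 6c + d = -461
  343a + 49b + 7c + d = -775
Solving the system yields a = -3, b = 5, c = 2, d = -5.
So p(x) = -3x³ + 5x² + 2x - 5.
Then p(4) = -109.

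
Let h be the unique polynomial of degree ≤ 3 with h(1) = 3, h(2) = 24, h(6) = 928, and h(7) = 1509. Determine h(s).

h(s) = 5s^3 - 4s^2 - 2s + 4

Write h(s) = as^3 + bs^2 + cs + d. Substituting each data point gives a linear system:
  a + b + c + d = 3
  8a + 4b + 2c + d = 24
  216a + 36b + 6c + d = 928
  343a + 49b + 7c + d = 1509
Solving the system yields a = 5, b = -4, c = -2, d = 4.
So h(s) = 5s^3 - 4s^2 - 2s + 4.
Check: h(6) = 928. ✓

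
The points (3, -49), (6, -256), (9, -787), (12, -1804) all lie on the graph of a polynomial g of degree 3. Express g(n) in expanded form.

Write g(n) = an^3 + bn^2 + cn + d. Substituting each data point gives a linear system:
  27a + 9b + 3c + d = -49
  216a + 36b + 6c + d = -256
  729a + 81b + 9c + d = -787
  1728a + 144b + 12c + d = -1804
Solving the system yields a = -1, b = 0, c = -6, d = -4.
So g(n) = -n^3 - 6n - 4.
Check: g(9) = -787. ✓

g(n) = -n^3 - 6n - 4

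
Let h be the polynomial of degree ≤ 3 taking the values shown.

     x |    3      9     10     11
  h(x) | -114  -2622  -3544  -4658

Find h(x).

Using the Lagrange interpolation formula with nodes 3, 9, 10, 11:
  L_0(x) = (x - 9)(x - 10)(x - 11) / -336
  L_1(x) = (x - 3)(x - 10)(x - 11) / 12
  L_2(x) = (x - 3)(x - 9)(x - 11) / -7
  L_3(x) = (x - 3)(x - 9)(x - 10) / 16
Then h(x) = -114·L_0(x) - 2622·L_1(x) - 3544·L_2(x) - 4658·L_3(x).
Expanding and collecting terms gives h(x) = -3x^3 - 6x^2 + 5x + 6.
Check: h(10) = -3544. ✓

h(x) = -3x^3 - 6x^2 + 5x + 6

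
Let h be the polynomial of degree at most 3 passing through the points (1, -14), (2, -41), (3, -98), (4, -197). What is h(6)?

Write h(u) = au^3 + bu^2 + cu + d. Substituting each data point gives a linear system:
  a + b + c + d = -14
  8a + 4b + 2c + d = -41
  27a + 9b + 3c + d = -98
  64a + 16b + 4c + d = -197
Solving the system yields a = -2, b = -3, c = -4, d = -5.
So h(u) = -2u^3 - 3u^2 - 4u - 5.
Then h(6) = -569.

-569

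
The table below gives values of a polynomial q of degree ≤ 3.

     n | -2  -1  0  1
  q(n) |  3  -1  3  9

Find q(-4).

Forward differences of the values at n = -2, -1, 0, 1:
  q  : 3  -1  3  9
  Δ  : -4  4  6
  Δ^2: 8  2
  Δ^3: -6
The third differences are constant, confirming degree 3.
Interpolating (Newton forward form) and evaluating at n = -4 gives q(-4) = 59.

59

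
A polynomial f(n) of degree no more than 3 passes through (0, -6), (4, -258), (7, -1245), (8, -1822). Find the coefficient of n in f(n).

5

Write f(n) = an^3 + bn^2 + cn + d. Substituting each data point gives a linear system:
  d = -6
  64a + 16b + 4c + d = -258
  343a + 49b + 7c + d = -1245
  512a + 64b + 8c + d = -1822
Solving the system yields a = -3, b = -5, c = 5, d = -6.
So f(n) = -3n^3 - 5n^2 + 5n - 6.
The coefficient of n is 5.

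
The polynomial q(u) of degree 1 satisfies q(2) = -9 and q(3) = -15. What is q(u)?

q(u) = -6u + 3

Write q(u) = au + b. Substituting each data point gives a linear system:
  2a + b = -9
  3a + b = -15
Solving the system yields a = -6, b = 3.
So q(u) = -6u + 3.
Check: q(2) = -9. ✓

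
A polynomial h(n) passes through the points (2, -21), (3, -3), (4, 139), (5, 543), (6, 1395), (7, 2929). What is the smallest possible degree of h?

4

Forward differences of the values at n = 2, 3, 4, 5, 6, 7:
  h  : -21  -3  139  543  1395  2929
  Δ  : 18  142  404  852  1534
  Δ^2: 124  262  448  682
  Δ^3: 138  186  234
  Δ^4: 48  48
  Δ^5: 0
The fourth differences are constant (48) and nonzero, while all higher differences vanish, so the minimal degree is 4.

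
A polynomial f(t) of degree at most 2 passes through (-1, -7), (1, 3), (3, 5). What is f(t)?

Write f(t) = at^2 + bt + c. Substituting each data point gives a linear system:
  a - b + c = -7
  a + b + c = 3
  9a + 3b + c = 5
Solving the system yields a = -1, b = 5, c = -1.
So f(t) = -t² + 5t - 1.
Check: f(1) = 3. ✓

f(t) = -t^2 + 5t - 1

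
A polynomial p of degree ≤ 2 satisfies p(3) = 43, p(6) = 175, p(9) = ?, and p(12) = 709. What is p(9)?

On equispaced nodes a degree-2 polynomial has vanishing third forward difference, so
  - p(3) + 3·p(6) - 3·p(9) + p(12) = 0.
Substituting the known values and solving for p(9):
  -3·p(9) = -1191
  p(9) = 397.

397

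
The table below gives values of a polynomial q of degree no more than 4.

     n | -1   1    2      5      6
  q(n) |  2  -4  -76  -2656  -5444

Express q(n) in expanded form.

Using the Lagrange interpolation formula with nodes -1, 1, 2, 5, 6:
  L_0(n) = (n - 1)(n - 2)(n - 5)(n - 6) / 252
  L_1(n) = (n + 1)(n - 2)(n - 5)(n - 6) / -40
  L_2(n) = (n + 1)(n - 1)(n - 5)(n - 6) / 36
  L_3(n) = (n + 1)(n - 1)(n - 2)(n - 6) / -72
  L_4(n) = (n + 1)(n - 1)(n - 2)(n - 5) / 140
Then q(n) = 2·L_0(n) - 4·L_1(n) - 76·L_2(n) - 2656·L_3(n) - 5444·L_4(n).
Expanding and collecting terms gives q(n) = -4n^4 - n^3 - n^2 - 2n + 4.
Check: q(6) = -5444. ✓

q(n) = -4n^4 - n^3 - n^2 - 2n + 4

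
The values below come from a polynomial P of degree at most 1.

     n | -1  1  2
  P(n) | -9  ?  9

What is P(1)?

3

The 2 known points determine the degree-1 polynomial uniquely.
Write P(n) = an + b. Substituting each data point gives a linear system:
  -a + b = -9
  2a + b = 9
Solving the system yields a = 6, b = -3.
So P(n) = 6n - 3.
Then P(1) = 3.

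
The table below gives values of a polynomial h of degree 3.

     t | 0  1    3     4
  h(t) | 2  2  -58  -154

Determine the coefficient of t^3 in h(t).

Write h(t) = at^3 + bt^2 + ct + d. Substituting each data point gives a linear system:
  d = 2
  a + b + c + d = 2
  27a + 9b + 3c + d = -58
  64a + 16b + 4c + d = -154
Solving the system yields a = -3, b = 2, c = 1, d = 2.
So h(t) = -3t³ + 2t² + t + 2.
The leading coefficient is -3.

-3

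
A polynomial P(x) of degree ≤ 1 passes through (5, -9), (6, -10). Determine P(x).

Write P(x) = ax + b. Substituting each data point gives a linear system:
  5a + b = -9
  6a + b = -10
Solving the system yields a = -1, b = -4.
So P(x) = -x - 4.
Check: P(6) = -10. ✓

P(x) = -x - 4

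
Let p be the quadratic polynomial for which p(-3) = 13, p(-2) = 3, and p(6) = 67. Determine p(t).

Write p(t) = at^2 + bt + c. Substituting each data point gives a linear system:
  9a - 3b + c = 13
  4a - 2b + c = 3
  36a + 6b + c = 67
Solving the system yields a = 2, b = 0, c = -5.
So p(t) = 2t² - 5.
Check: p(-2) = 3. ✓

p(t) = 2t^2 - 5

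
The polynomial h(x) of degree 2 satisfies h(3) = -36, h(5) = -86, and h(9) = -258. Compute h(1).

-10

Write h(x) = ax^2 + bx + c. Substituting each data point gives a linear system:
  9a + 3b + c = -36
  25a + 5b + c = -86
  81a + 9b + c = -258
Solving the system yields a = -3, b = -1, c = -6.
So h(x) = -3x^2 - x - 6.
Then h(1) = -10.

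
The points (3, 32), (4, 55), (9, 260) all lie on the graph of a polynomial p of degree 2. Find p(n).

p(n) = 3n^2 + 2n - 1

Write p(n) = an^2 + bn + c. Substituting each data point gives a linear system:
  9a + 3b + c = 32
  16a + 4b + c = 55
  81a + 9b + c = 260
Solving the system yields a = 3, b = 2, c = -1.
So p(n) = 3n^2 + 2n - 1.
Check: p(9) = 260. ✓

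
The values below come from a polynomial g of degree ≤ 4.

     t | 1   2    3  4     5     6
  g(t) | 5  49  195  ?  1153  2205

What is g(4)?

The 5 known points determine the degree-4 polynomial uniquely.
Write g(t) = at^4 + bt^3 + ct^2 + dt + e. Substituting each data point gives a linear system:
  a + b + c + d + e = 5
  16a + 8b + 4c + 2d + e = 49
  81a + 27b + 9c + 3d + e = 195
  625a + 125b + 25c + 5d + e = 1153
  1296a + 216b + 36c + 6d + e = 2205
Solving the system yields a = 1, b = 4, c = 2, d = -5, e = 3.
So g(t) = t^4 + 4t^3 + 2t^2 - 5t + 3.
Then g(4) = 527.

527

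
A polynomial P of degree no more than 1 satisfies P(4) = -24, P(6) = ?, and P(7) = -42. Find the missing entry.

The 2 known points determine the degree-1 polynomial uniquely.
Write P(x) = ax + b. Substituting each data point gives a linear system:
  4a + b = -24
  7a + b = -42
Solving the system yields a = -6, b = 0.
So P(x) = -6x.
Then P(6) = -36.

-36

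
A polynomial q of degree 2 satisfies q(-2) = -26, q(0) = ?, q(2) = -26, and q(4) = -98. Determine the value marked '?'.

-2

The 3 known points determine the degree-2 polynomial uniquely.
Write q(s) = as^2 + bs + c. Substituting each data point gives a linear system:
  4a - 2b + c = -26
  4a + 2b + c = -26
  16a + 4b + c = -98
Solving the system yields a = -6, b = 0, c = -2.
So q(s) = -6s² - 2.
Then q(0) = -2.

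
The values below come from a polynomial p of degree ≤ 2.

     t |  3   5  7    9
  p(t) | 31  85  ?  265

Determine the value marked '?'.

On equispaced nodes a degree-2 polynomial has vanishing third forward difference, so
  - p(3) + 3·p(5) - 3·p(7) + p(9) = 0.
Substituting the known values and solving for p(7):
  -3·p(7) = -489
  p(7) = 163.

163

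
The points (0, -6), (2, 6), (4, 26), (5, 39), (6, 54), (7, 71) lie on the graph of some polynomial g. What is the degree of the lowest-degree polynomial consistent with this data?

Divided differences on the nodes 0, 2, 4, 5, 6, 7:
  order 0: -6  6  26  39  54  71
  order 1: 6  10  13  15  17
  order 2: 1  1  1  1
  order 3: 0  0  0
  order 4: 0  0
  order 5: 0
The order-2 divided differences are all 1 (nonzero) and every higher order vanishes, so the data lies on a polynomial of degree exactly 2.

2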